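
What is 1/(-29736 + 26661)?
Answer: -1/3075 ≈ -0.00032520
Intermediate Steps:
1/(-29736 + 26661) = 1/(-3075) = -1/3075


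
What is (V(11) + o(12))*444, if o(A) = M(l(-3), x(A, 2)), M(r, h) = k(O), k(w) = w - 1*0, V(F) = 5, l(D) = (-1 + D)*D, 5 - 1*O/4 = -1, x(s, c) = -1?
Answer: 12876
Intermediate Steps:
O = 24 (O = 20 - 4*(-1) = 20 + 4 = 24)
l(D) = D*(-1 + D)
k(w) = w (k(w) = w + 0 = w)
M(r, h) = 24
o(A) = 24
(V(11) + o(12))*444 = (5 + 24)*444 = 29*444 = 12876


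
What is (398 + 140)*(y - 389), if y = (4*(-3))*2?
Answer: -222194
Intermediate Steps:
y = -24 (y = -12*2 = -24)
(398 + 140)*(y - 389) = (398 + 140)*(-24 - 389) = 538*(-413) = -222194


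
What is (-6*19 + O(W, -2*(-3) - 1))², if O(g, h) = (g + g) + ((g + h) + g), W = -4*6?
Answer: 42025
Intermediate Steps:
W = -24
O(g, h) = h + 4*g (O(g, h) = 2*g + (h + 2*g) = h + 4*g)
(-6*19 + O(W, -2*(-3) - 1))² = (-6*19 + ((-2*(-3) - 1) + 4*(-24)))² = (-114 + ((6 - 1) - 96))² = (-114 + (5 - 96))² = (-114 - 91)² = (-205)² = 42025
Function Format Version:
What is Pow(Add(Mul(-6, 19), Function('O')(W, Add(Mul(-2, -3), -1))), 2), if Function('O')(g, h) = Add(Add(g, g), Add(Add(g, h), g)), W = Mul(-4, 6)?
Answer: 42025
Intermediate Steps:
W = -24
Function('O')(g, h) = Add(h, Mul(4, g)) (Function('O')(g, h) = Add(Mul(2, g), Add(h, Mul(2, g))) = Add(h, Mul(4, g)))
Pow(Add(Mul(-6, 19), Function('O')(W, Add(Mul(-2, -3), -1))), 2) = Pow(Add(Mul(-6, 19), Add(Add(Mul(-2, -3), -1), Mul(4, -24))), 2) = Pow(Add(-114, Add(Add(6, -1), -96)), 2) = Pow(Add(-114, Add(5, -96)), 2) = Pow(Add(-114, -91), 2) = Pow(-205, 2) = 42025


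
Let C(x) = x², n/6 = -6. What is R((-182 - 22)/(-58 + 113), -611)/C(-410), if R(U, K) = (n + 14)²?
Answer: 121/42025 ≈ 0.0028792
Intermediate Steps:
n = -36 (n = 6*(-6) = -36)
R(U, K) = 484 (R(U, K) = (-36 + 14)² = (-22)² = 484)
R((-182 - 22)/(-58 + 113), -611)/C(-410) = 484/((-410)²) = 484/168100 = 484*(1/168100) = 121/42025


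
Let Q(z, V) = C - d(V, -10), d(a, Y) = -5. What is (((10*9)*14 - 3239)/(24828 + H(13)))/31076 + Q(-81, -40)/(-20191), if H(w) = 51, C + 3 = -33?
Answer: 23927375935/15610465782564 ≈ 0.0015328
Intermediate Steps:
C = -36 (C = -3 - 33 = -36)
Q(z, V) = -31 (Q(z, V) = -36 - 1*(-5) = -36 + 5 = -31)
(((10*9)*14 - 3239)/(24828 + H(13)))/31076 + Q(-81, -40)/(-20191) = (((10*9)*14 - 3239)/(24828 + 51))/31076 - 31/(-20191) = ((90*14 - 3239)/24879)*(1/31076) - 31*(-1/20191) = ((1260 - 3239)*(1/24879))*(1/31076) + 31/20191 = -1979*1/24879*(1/31076) + 31/20191 = -1979/24879*1/31076 + 31/20191 = -1979/773139804 + 31/20191 = 23927375935/15610465782564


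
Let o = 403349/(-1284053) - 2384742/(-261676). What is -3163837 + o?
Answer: -531532396402707317/168002926414 ≈ -3.1638e+6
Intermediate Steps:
o = 1478294183201/168002926414 (o = 403349*(-1/1284053) - 2384742*(-1/261676) = -403349/1284053 + 1192371/130838 = 1478294183201/168002926414 ≈ 8.7992)
-3163837 + o = -3163837 + 1478294183201/168002926414 = -531532396402707317/168002926414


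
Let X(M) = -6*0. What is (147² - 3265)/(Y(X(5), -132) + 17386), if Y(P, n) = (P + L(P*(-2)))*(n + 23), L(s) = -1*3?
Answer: 18344/17713 ≈ 1.0356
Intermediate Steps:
X(M) = 0
L(s) = -3
Y(P, n) = (-3 + P)*(23 + n) (Y(P, n) = (P - 3)*(n + 23) = (-3 + P)*(23 + n))
(147² - 3265)/(Y(X(5), -132) + 17386) = (147² - 3265)/((-69 - 3*(-132) + 23*0 + 0*(-132)) + 17386) = (21609 - 3265)/((-69 + 396 + 0 + 0) + 17386) = 18344/(327 + 17386) = 18344/17713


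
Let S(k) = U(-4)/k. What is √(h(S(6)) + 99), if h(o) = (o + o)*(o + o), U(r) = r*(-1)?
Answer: √907/3 ≈ 10.039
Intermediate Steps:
U(r) = -r
S(k) = 4/k (S(k) = (-1*(-4))/k = 4/k)
h(o) = 4*o² (h(o) = (2*o)*(2*o) = 4*o²)
√(h(S(6)) + 99) = √(4*(4/6)² + 99) = √(4*(4*(⅙))² + 99) = √(4*(⅔)² + 99) = √(4*(4/9) + 99) = √(16/9 + 99) = √(907/9) = √907/3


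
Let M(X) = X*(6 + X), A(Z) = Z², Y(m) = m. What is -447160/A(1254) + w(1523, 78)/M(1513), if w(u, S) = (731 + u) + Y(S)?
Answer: -256004255302/903507544863 ≈ -0.28334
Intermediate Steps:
w(u, S) = 731 + S + u (w(u, S) = (731 + u) + S = 731 + S + u)
-447160/A(1254) + w(1523, 78)/M(1513) = -447160/(1254²) + (731 + 78 + 1523)/((1513*(6 + 1513))) = -447160/1572516 + 2332/((1513*1519)) = -447160*1/1572516 + 2332/2298247 = -111790/393129 + 2332*(1/2298247) = -111790/393129 + 2332/2298247 = -256004255302/903507544863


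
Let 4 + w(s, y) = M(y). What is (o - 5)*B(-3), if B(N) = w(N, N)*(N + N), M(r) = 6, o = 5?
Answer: 0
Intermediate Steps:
w(s, y) = 2 (w(s, y) = -4 + 6 = 2)
B(N) = 4*N (B(N) = 2*(N + N) = 2*(2*N) = 4*N)
(o - 5)*B(-3) = (5 - 5)*(4*(-3)) = 0*(-12) = 0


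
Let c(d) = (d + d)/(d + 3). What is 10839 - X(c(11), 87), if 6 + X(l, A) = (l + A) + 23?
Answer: 75134/7 ≈ 10733.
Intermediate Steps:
c(d) = 2*d/(3 + d) (c(d) = (2*d)/(3 + d) = 2*d/(3 + d))
X(l, A) = 17 + A + l (X(l, A) = -6 + ((l + A) + 23) = -6 + ((A + l) + 23) = -6 + (23 + A + l) = 17 + A + l)
10839 - X(c(11), 87) = 10839 - (17 + 87 + 2*11/(3 + 11)) = 10839 - (17 + 87 + 2*11/14) = 10839 - (17 + 87 + 2*11*(1/14)) = 10839 - (17 + 87 + 11/7) = 10839 - 1*739/7 = 10839 - 739/7 = 75134/7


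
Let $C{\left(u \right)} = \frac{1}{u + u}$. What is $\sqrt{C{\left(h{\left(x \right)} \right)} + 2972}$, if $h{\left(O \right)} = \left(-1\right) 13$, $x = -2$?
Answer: $\frac{\sqrt{2009046}}{26} \approx 54.516$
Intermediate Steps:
$h{\left(O \right)} = -13$
$C{\left(u \right)} = \frac{1}{2 u}$
$\sqrt{C{\left(h{\left(x \right)} \right)} + 2972} = \sqrt{\frac{1}{2 \left(-13\right)} + 2972} = \sqrt{\frac{1}{2} \left(- \frac{1}{13}\right) + 2972} = \sqrt{- \frac{1}{26} + 2972} = \sqrt{\frac{77271}{26}} = \frac{\sqrt{2009046}}{26}$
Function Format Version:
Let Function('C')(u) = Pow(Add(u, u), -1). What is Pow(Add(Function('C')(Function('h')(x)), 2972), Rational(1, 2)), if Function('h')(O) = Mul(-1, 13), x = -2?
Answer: Mul(Rational(1, 26), Pow(2009046, Rational(1, 2))) ≈ 54.516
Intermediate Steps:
Function('h')(O) = -13
Function('C')(u) = Mul(Rational(1, 2), Pow(u, -1)) (Function('C')(u) = Pow(Mul(2, u), -1) = Mul(Rational(1, 2), Pow(u, -1)))
Pow(Add(Function('C')(Function('h')(x)), 2972), Rational(1, 2)) = Pow(Add(Mul(Rational(1, 2), Pow(-13, -1)), 2972), Rational(1, 2)) = Pow(Add(Mul(Rational(1, 2), Rational(-1, 13)), 2972), Rational(1, 2)) = Pow(Add(Rational(-1, 26), 2972), Rational(1, 2)) = Pow(Rational(77271, 26), Rational(1, 2)) = Mul(Rational(1, 26), Pow(2009046, Rational(1, 2)))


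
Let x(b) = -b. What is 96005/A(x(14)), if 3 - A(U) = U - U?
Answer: 96005/3 ≈ 32002.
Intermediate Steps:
A(U) = 3 (A(U) = 3 - (U - U) = 3 - 1*0 = 3 + 0 = 3)
96005/A(x(14)) = 96005/3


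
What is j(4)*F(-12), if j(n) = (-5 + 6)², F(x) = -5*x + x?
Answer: 48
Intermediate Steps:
F(x) = -4*x
j(n) = 1 (j(n) = 1² = 1)
j(4)*F(-12) = 1*(-4*(-12)) = 1*48 = 48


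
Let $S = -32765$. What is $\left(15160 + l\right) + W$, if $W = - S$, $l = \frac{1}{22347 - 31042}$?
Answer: $\frac{416707874}{8695} \approx 47925.0$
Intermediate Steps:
$l = - \frac{1}{8695}$ ($l = \frac{1}{-8695} = - \frac{1}{8695} \approx -0.00011501$)
$W = 32765$ ($W = \left(-1\right) \left(-32765\right) = 32765$)
$\left(15160 + l\right) + W = \left(15160 - \frac{1}{8695}\right) + 32765 = \frac{131816199}{8695} + 32765 = \frac{416707874}{8695}$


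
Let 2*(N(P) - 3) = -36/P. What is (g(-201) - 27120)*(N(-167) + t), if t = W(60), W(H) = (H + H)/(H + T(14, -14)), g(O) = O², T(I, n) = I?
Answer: 388110663/6179 ≈ 62811.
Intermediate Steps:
N(P) = 3 - 18/P (N(P) = 3 + (-36/P)/2 = 3 - 18/P)
W(H) = 2*H/(14 + H) (W(H) = (H + H)/(H + 14) = (2*H)/(14 + H) = 2*H/(14 + H))
t = 60/37 (t = 2*60/(14 + 60) = 2*60/74 = 2*60*(1/74) = 60/37 ≈ 1.6216)
(g(-201) - 27120)*(N(-167) + t) = ((-201)² - 27120)*((3 - 18/(-167)) + 60/37) = (40401 - 27120)*((3 - 18*(-1/167)) + 60/37) = 13281*((3 + 18/167) + 60/37) = 13281*(519/167 + 60/37) = 13281*(29223/6179) = 388110663/6179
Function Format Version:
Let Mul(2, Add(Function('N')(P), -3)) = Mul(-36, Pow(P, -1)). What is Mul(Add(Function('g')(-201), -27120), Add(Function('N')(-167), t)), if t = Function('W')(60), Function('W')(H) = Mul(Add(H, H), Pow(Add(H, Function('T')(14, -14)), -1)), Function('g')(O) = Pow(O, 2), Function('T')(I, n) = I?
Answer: Rational(388110663, 6179) ≈ 62811.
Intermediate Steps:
Function('N')(P) = Add(3, Mul(-18, Pow(P, -1))) (Function('N')(P) = Add(3, Mul(Rational(1, 2), Mul(-36, Pow(P, -1)))) = Add(3, Mul(-18, Pow(P, -1))))
Function('W')(H) = Mul(2, H, Pow(Add(14, H), -1)) (Function('W')(H) = Mul(Add(H, H), Pow(Add(H, 14), -1)) = Mul(Mul(2, H), Pow(Add(14, H), -1)) = Mul(2, H, Pow(Add(14, H), -1)))
t = Rational(60, 37) (t = Mul(2, 60, Pow(Add(14, 60), -1)) = Mul(2, 60, Pow(74, -1)) = Mul(2, 60, Rational(1, 74)) = Rational(60, 37) ≈ 1.6216)
Mul(Add(Function('g')(-201), -27120), Add(Function('N')(-167), t)) = Mul(Add(Pow(-201, 2), -27120), Add(Add(3, Mul(-18, Pow(-167, -1))), Rational(60, 37))) = Mul(Add(40401, -27120), Add(Add(3, Mul(-18, Rational(-1, 167))), Rational(60, 37))) = Mul(13281, Add(Add(3, Rational(18, 167)), Rational(60, 37))) = Mul(13281, Add(Rational(519, 167), Rational(60, 37))) = Mul(13281, Rational(29223, 6179)) = Rational(388110663, 6179)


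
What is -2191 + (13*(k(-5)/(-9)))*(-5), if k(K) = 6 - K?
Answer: -19004/9 ≈ -2111.6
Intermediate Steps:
-2191 + (13*(k(-5)/(-9)))*(-5) = -2191 + (13*((6 - 1*(-5))/(-9)))*(-5) = -2191 + (13*((6 + 5)*(-⅑)))*(-5) = -2191 + (13*(11*(-⅑)))*(-5) = -2191 + (13*(-11/9))*(-5) = -2191 - 143/9*(-5) = -2191 + 715/9 = -19004/9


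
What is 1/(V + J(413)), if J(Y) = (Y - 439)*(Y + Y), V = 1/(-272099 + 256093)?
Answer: -16006/343744857 ≈ -4.6564e-5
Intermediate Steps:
V = -1/16006 (V = 1/(-16006) = -1/16006 ≈ -6.2477e-5)
J(Y) = 2*Y*(-439 + Y) (J(Y) = (-439 + Y)*(2*Y) = 2*Y*(-439 + Y))
1/(V + J(413)) = 1/(-1/16006 + 2*413*(-439 + 413)) = 1/(-1/16006 + 2*413*(-26)) = 1/(-1/16006 - 21476) = 1/(-343744857/16006) = -16006/343744857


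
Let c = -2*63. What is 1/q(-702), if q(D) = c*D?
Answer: 1/88452 ≈ 1.1306e-5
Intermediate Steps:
c = -126
q(D) = -126*D
1/q(-702) = 1/(-126*(-702)) = 1/88452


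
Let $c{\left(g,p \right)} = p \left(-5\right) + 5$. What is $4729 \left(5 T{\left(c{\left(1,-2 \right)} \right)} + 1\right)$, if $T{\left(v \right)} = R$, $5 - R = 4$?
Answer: $28374$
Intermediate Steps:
$R = 1$ ($R = 5 - 4 = 1$)
$c{\left(g,p \right)} = 5 - 5 p$ ($c{\left(g,p \right)} = - 5 p + 5 = 5 - 5 p$)
$T{\left(v \right)} = 1$
$4729 \left(5 T{\left(c{\left(1,-2 \right)} \right)} + 1\right) = 4729 \left(5 \cdot 1 + 1\right) = 4729 \left(5 + 1\right) = 4729 \cdot 6 = 28374$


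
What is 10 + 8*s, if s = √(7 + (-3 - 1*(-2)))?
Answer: 10 + 8*√6 ≈ 29.596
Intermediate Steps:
s = √6 (s = √(7 + (-3 + 2)) = √(7 - 1) = √6 ≈ 2.4495)
10 + 8*s = 10 + 8*√6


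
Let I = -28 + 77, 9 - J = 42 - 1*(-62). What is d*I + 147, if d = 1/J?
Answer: 13916/95 ≈ 146.48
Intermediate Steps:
J = -95 (J = 9 - (42 - 1*(-62)) = 9 - (42 + 62) = 9 - 1*104 = 9 - 104 = -95)
d = -1/95 (d = 1/(-95) = -1/95 ≈ -0.010526)
I = 49
d*I + 147 = -1/95*49 + 147 = -49/95 + 147 = 13916/95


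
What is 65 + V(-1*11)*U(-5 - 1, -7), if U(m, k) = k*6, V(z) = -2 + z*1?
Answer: 611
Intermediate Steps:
V(z) = -2 + z
U(m, k) = 6*k
65 + V(-1*11)*U(-5 - 1, -7) = 65 + (-2 - 1*11)*(6*(-7)) = 65 + (-2 - 11)*(-42) = 65 - 13*(-42) = 65 + 546 = 611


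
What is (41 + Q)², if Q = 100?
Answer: 19881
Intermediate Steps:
(41 + Q)² = (41 + 100)² = 141² = 19881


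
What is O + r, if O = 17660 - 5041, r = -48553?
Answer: -35934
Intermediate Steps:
O = 12619
O + r = 12619 - 48553 = -35934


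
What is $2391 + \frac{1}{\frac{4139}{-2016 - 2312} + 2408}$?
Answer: $\frac{24908689163}{10417685} \approx 2391.0$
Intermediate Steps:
$2391 + \frac{1}{\frac{4139}{-2016 - 2312} + 2408} = 2391 + \frac{1}{\frac{4139}{-4328} + 2408} = 2391 + \frac{1}{4139 \left(- \frac{1}{4328}\right) + 2408} = 2391 + \frac{1}{- \frac{4139}{4328} + 2408} = 2391 + \frac{1}{\frac{10417685}{4328}} = 2391 + \frac{4328}{10417685} = \frac{24908689163}{10417685}$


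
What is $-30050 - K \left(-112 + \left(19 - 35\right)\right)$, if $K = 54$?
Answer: $-23138$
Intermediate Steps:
$-30050 - K \left(-112 + \left(19 - 35\right)\right) = -30050 - 54 \left(-112 + \left(19 - 35\right)\right) = -30050 - 54 \left(-112 - 16\right) = -30050 - 54 \left(-128\right) = -30050 - -6912 = -30050 + 6912 = -23138$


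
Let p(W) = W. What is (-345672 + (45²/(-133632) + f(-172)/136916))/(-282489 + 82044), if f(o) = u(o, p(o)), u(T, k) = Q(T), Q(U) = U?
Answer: 175681646613013/101872601725440 ≈ 1.7245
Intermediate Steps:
u(T, k) = T
f(o) = o
(-345672 + (45²/(-133632) + f(-172)/136916))/(-282489 + 82044) = (-345672 + (45²/(-133632) - 172/136916))/(-282489 + 82044) = (-345672 + (2025*(-1/133632) - 172*1/136916))/(-200445) = (-345672 + (-225/14848 - 43/34229))*(-1/200445) = (-345672 - 8339989/508232192)*(-1/200445) = -175681646613013/508232192*(-1/200445) = 175681646613013/101872601725440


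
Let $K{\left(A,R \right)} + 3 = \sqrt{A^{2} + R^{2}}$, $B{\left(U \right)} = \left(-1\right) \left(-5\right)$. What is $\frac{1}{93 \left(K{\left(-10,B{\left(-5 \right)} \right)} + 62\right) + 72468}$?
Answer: $\frac{5197}{405060060} - \frac{31 \sqrt{5}}{405060060} \approx 1.2659 \cdot 10^{-5}$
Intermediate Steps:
$B{\left(U \right)} = 5$
$K{\left(A,R \right)} = -3 + \sqrt{A^{2} + R^{2}}$
$\frac{1}{93 \left(K{\left(-10,B{\left(-5 \right)} \right)} + 62\right) + 72468} = \frac{1}{93 \left(\left(-3 + \sqrt{\left(-10\right)^{2} + 5^{2}}\right) + 62\right) + 72468} = \frac{1}{93 \left(\left(-3 + \sqrt{100 + 25}\right) + 62\right) + 72468} = \frac{1}{93 \left(\left(-3 + \sqrt{125}\right) + 62\right) + 72468} = \frac{1}{93 \left(\left(-3 + 5 \sqrt{5}\right) + 62\right) + 72468} = \frac{1}{93 \left(59 + 5 \sqrt{5}\right) + 72468} = \frac{1}{\left(5487 + 465 \sqrt{5}\right) + 72468} = \frac{1}{77955 + 465 \sqrt{5}}$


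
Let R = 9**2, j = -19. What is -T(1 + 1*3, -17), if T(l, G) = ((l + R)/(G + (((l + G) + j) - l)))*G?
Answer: -1445/53 ≈ -27.264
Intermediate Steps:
R = 81
T(l, G) = G*(81 + l)/(-19 + 2*G) (T(l, G) = ((l + 81)/(G + (((l + G) - 19) - l)))*G = ((81 + l)/(G + (((G + l) - 19) - l)))*G = ((81 + l)/(G + ((-19 + G + l) - l)))*G = ((81 + l)/(G + (-19 + G)))*G = ((81 + l)/(-19 + 2*G))*G = G*(81 + l)/(-19 + 2*G))
-T(1 + 1*3, -17) = -(-17)*(81 + (1 + 1*3))/(-19 + 2*(-17)) = -(-17)*(81 + (1 + 3))/(-19 - 34) = -(-17)*(81 + 4)/(-53) = -(-17)*(-1)*85/53 = -1*1445/53 = -1445/53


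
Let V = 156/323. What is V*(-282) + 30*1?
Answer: -34302/323 ≈ -106.20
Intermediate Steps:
V = 156/323 (V = 156*(1/323) = 156/323 ≈ 0.48297)
V*(-282) + 30*1 = (156/323)*(-282) + 30*1 = -43992/323 + 30 = -34302/323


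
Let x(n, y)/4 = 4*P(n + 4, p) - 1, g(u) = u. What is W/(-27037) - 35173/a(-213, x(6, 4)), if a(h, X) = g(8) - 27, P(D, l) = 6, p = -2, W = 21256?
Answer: 50029923/27037 ≈ 1850.4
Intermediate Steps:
x(n, y) = 92 (x(n, y) = 4*(4*6 - 1) = 4*(24 - 1) = 4*23 = 92)
a(h, X) = -19 (a(h, X) = 8 - 27 = -19)
W/(-27037) - 35173/a(-213, x(6, 4)) = 21256/(-27037) - 35173/(-19) = 21256*(-1/27037) - 35173*(-1/19) = -21256/27037 + 35173/19 = 50029923/27037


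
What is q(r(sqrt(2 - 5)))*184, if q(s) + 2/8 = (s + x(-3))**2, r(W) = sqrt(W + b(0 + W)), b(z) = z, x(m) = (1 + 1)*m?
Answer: -46 + 184*(6 - sqrt(2)*3**(1/4)*sqrt(I))**2 ≈ 3672.1 - 2268.5*I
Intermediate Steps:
x(m) = 2*m
r(W) = sqrt(2)*sqrt(W) (r(W) = sqrt(W + (0 + W)) = sqrt(W + W) = sqrt(2*W) = sqrt(2)*sqrt(W))
q(s) = -1/4 + (-6 + s)**2 (q(s) = -1/4 + (s + 2*(-3))**2 = -1/4 + (s - 6)**2 = -1/4 + (-6 + s)**2)
q(r(sqrt(2 - 5)))*184 = (-1/4 + (-6 + sqrt(2)*sqrt(sqrt(2 - 5)))**2)*184 = (-1/4 + (-6 + sqrt(2)*sqrt(sqrt(-3)))**2)*184 = (-1/4 + (-6 + sqrt(2)*sqrt(I*sqrt(3)))**2)*184 = (-1/4 + (-6 + sqrt(2)*(3**(1/4)*sqrt(I)))**2)*184 = (-1/4 + (-6 + sqrt(2)*3**(1/4)*sqrt(I))**2)*184 = -46 + 184*(-6 + sqrt(2)*3**(1/4)*sqrt(I))**2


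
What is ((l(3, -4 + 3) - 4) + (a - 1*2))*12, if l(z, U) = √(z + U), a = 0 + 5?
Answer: -12 + 12*√2 ≈ 4.9706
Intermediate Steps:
a = 5
l(z, U) = √(U + z)
((l(3, -4 + 3) - 4) + (a - 1*2))*12 = ((√((-4 + 3) + 3) - 4) + (5 - 1*2))*12 = ((√(-1 + 3) - 4) + (5 - 2))*12 = ((√2 - 4) + 3)*12 = ((-4 + √2) + 3)*12 = (-1 + √2)*12 = -12 + 12*√2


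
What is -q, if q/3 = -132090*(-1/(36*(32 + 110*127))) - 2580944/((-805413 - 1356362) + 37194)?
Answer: -263602918043/59496766324 ≈ -4.4305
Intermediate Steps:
q = 263602918043/59496766324 (q = 3*(-132090*(-1/(36*(32 + 110*127))) - 2580944/((-805413 - 1356362) + 37194)) = 3*(-132090*(-1/(36*(32 + 13970))) - 2580944/(-2161775 + 37194)) = 3*(-132090/(14002*(-36)) - 2580944/(-2124581)) = 3*(-132090/(-504072) - 2580944*(-1/2124581)) = 3*(-132090*(-1/504072) + 2580944/2124581) = 3*(22015/84012 + 2580944/2124581) = 3*(263602918043/178490298972) = 263602918043/59496766324 ≈ 4.4305)
-q = -1*263602918043/59496766324 = -263602918043/59496766324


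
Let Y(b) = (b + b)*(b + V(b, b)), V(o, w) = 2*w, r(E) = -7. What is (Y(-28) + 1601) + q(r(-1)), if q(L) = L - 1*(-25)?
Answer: 6323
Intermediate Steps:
q(L) = 25 + L (q(L) = L + 25 = 25 + L)
Y(b) = 6*b**2 (Y(b) = (b + b)*(b + 2*b) = (2*b)*(3*b) = 6*b**2)
(Y(-28) + 1601) + q(r(-1)) = (6*(-28)**2 + 1601) + (25 - 7) = (6*784 + 1601) + 18 = (4704 + 1601) + 18 = 6305 + 18 = 6323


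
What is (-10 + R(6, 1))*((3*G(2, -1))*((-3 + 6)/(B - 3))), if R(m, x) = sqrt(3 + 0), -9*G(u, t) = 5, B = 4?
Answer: 50 - 5*sqrt(3) ≈ 41.340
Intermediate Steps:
G(u, t) = -5/9 (G(u, t) = -1/9*5 = -5/9)
R(m, x) = sqrt(3)
(-10 + R(6, 1))*((3*G(2, -1))*((-3 + 6)/(B - 3))) = (-10 + sqrt(3))*((3*(-5/9))*((-3 + 6)/(4 - 3))) = (-10 + sqrt(3))*(-5/1) = (-10 + sqrt(3))*(-5) = 50 - 5*sqrt(3)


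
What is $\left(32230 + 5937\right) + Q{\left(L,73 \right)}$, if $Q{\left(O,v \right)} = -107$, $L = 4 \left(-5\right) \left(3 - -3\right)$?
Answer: $38060$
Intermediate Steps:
$L = -120$ ($L = - 20 \left(3 + 3\right) = \left(-20\right) 6 = -120$)
$\left(32230 + 5937\right) + Q{\left(L,73 \right)} = \left(32230 + 5937\right) - 107 = 38167 - 107 = 38060$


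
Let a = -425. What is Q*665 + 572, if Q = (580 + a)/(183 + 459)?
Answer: 470299/642 ≈ 732.55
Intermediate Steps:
Q = 155/642 (Q = (580 - 425)/(183 + 459) = 155/642 ≈ 0.24143)
Q*665 + 572 = (155/642)*665 + 572 = 103075/642 + 572 = 470299/642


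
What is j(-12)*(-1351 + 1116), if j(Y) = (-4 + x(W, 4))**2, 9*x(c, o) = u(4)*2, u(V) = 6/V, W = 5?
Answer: -28435/9 ≈ -3159.4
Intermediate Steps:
x(c, o) = 1/3 (x(c, o) = ((6/4)*2)/9 = ((6*(1/4))*2)/9 = ((3/2)*2)/9 = (1/9)*3 = 1/3)
j(Y) = 121/9 (j(Y) = (-4 + 1/3)**2 = (-11/3)**2 = 121/9)
j(-12)*(-1351 + 1116) = 121*(-1351 + 1116)/9 = (121/9)*(-235) = -28435/9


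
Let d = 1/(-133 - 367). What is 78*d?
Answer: -39/250 ≈ -0.15600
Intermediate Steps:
d = -1/500 (d = 1/(-500) = -1/500 ≈ -0.0020000)
78*d = 78*(-1/500) = -39/250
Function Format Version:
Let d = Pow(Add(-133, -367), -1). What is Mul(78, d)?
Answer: Rational(-39, 250) ≈ -0.15600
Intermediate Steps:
d = Rational(-1, 500) (d = Pow(-500, -1) = Rational(-1, 500) ≈ -0.0020000)
Mul(78, d) = Mul(78, Rational(-1, 500)) = Rational(-39, 250)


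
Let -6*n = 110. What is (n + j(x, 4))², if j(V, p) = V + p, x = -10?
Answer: 5329/9 ≈ 592.11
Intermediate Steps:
n = -55/3 (n = -⅙*110 = -55/3 ≈ -18.333)
(n + j(x, 4))² = (-55/3 + (-10 + 4))² = (-55/3 - 6)² = (-73/3)² = 5329/9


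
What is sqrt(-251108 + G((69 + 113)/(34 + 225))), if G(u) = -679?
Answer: I*sqrt(251787) ≈ 501.78*I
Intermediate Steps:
sqrt(-251108 + G((69 + 113)/(34 + 225))) = sqrt(-251108 - 679) = sqrt(-251787) = I*sqrt(251787)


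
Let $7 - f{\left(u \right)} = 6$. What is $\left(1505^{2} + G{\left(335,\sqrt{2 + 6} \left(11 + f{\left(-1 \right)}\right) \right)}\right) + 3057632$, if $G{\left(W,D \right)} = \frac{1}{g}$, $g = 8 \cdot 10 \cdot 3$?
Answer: $\frac{1277437681}{240} \approx 5.3227 \cdot 10^{6}$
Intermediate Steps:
$f{\left(u \right)} = 1$ ($f{\left(u \right)} = 7 - 6 = 1$)
$g = 240$ ($g = 80 \cdot 3 = 240$)
$G{\left(W,D \right)} = \frac{1}{240}$
$\left(1505^{2} + G{\left(335,\sqrt{2 + 6} \left(11 + f{\left(-1 \right)}\right) \right)}\right) + 3057632 = \left(1505^{2} + \frac{1}{240}\right) + 3057632 = \left(2265025 + \frac{1}{240}\right) + 3057632 = \frac{543606001}{240} + 3057632 = \frac{1277437681}{240}$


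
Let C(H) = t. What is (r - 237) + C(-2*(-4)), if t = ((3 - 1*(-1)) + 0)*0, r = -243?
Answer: -480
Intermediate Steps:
t = 0 (t = ((3 + 1) + 0)*0 = (4 + 0)*0 = 4*0 = 0)
C(H) = 0
(r - 237) + C(-2*(-4)) = (-243 - 237) + 0 = -480 + 0 = -480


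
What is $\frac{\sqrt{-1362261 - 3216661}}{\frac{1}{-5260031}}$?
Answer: $- 5260031 i \sqrt{4578922} \approx - 1.1256 \cdot 10^{10} i$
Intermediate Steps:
$\frac{\sqrt{-1362261 - 3216661}}{\frac{1}{-5260031}} = \frac{\sqrt{-4578922}}{- \frac{1}{5260031}} = i \sqrt{4578922} \left(-5260031\right) = - 5260031 i \sqrt{4578922}$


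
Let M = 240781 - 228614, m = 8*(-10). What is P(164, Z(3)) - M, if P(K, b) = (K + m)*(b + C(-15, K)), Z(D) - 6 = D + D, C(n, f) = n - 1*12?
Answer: -13427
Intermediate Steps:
C(n, f) = -12 + n (C(n, f) = n - 12 = -12 + n)
m = -80
Z(D) = 6 + 2*D (Z(D) = 6 + (D + D) = 6 + 2*D)
M = 12167
P(K, b) = (-80 + K)*(-27 + b) (P(K, b) = (K - 80)*(b + (-12 - 15)) = (-80 + K)*(b - 27) = (-80 + K)*(-27 + b))
P(164, Z(3)) - M = (2160 - 80*(6 + 2*3) - 27*164 + 164*(6 + 2*3)) - 1*12167 = (2160 - 80*(6 + 6) - 4428 + 164*(6 + 6)) - 12167 = (2160 - 80*12 - 4428 + 164*12) - 12167 = (2160 - 960 - 4428 + 1968) - 12167 = -1260 - 12167 = -13427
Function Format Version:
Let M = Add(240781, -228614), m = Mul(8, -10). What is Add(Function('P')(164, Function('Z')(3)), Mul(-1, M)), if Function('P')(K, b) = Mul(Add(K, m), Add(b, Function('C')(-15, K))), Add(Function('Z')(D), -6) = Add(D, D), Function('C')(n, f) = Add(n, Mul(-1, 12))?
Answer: -13427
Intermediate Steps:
Function('C')(n, f) = Add(-12, n) (Function('C')(n, f) = Add(n, -12) = Add(-12, n))
m = -80
Function('Z')(D) = Add(6, Mul(2, D)) (Function('Z')(D) = Add(6, Add(D, D)) = Add(6, Mul(2, D)))
M = 12167
Function('P')(K, b) = Mul(Add(-80, K), Add(-27, b)) (Function('P')(K, b) = Mul(Add(K, -80), Add(b, Add(-12, -15))) = Mul(Add(-80, K), Add(b, -27)) = Mul(Add(-80, K), Add(-27, b)))
Add(Function('P')(164, Function('Z')(3)), Mul(-1, M)) = Add(Add(2160, Mul(-80, Add(6, Mul(2, 3))), Mul(-27, 164), Mul(164, Add(6, Mul(2, 3)))), Mul(-1, 12167)) = Add(Add(2160, Mul(-80, Add(6, 6)), -4428, Mul(164, Add(6, 6))), -12167) = Add(Add(2160, Mul(-80, 12), -4428, Mul(164, 12)), -12167) = Add(Add(2160, -960, -4428, 1968), -12167) = Add(-1260, -12167) = -13427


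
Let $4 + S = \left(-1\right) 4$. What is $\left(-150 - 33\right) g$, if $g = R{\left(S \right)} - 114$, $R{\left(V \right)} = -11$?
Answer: $22875$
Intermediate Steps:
$S = -8$ ($S = -4 - 4 = -8$)
$g = -125$ ($g = -11 - 114 = -125$)
$\left(-150 - 33\right) g = \left(-150 - 33\right) \left(-125\right) = \left(-183\right) \left(-125\right) = 22875$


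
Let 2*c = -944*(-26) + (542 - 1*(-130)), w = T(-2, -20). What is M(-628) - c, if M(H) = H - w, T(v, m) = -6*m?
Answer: -13356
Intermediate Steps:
w = 120 (w = -6*(-20) = 120)
M(H) = -120 + H (M(H) = H - 1*120 = H - 120 = -120 + H)
c = 12608 (c = (-944*(-26) + (542 - 1*(-130)))/2 = (24544 + (542 + 130))/2 = (24544 + 672)/2 = (1/2)*25216 = 12608)
M(-628) - c = (-120 - 628) - 1*12608 = -748 - 12608 = -13356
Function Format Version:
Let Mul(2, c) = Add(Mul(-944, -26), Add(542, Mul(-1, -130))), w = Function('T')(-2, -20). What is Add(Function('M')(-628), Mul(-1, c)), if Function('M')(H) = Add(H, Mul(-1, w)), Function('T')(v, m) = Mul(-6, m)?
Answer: -13356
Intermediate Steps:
w = 120 (w = Mul(-6, -20) = 120)
Function('M')(H) = Add(-120, H) (Function('M')(H) = Add(H, Mul(-1, 120)) = Add(H, -120) = Add(-120, H))
c = 12608 (c = Mul(Rational(1, 2), Add(Mul(-944, -26), Add(542, Mul(-1, -130)))) = Mul(Rational(1, 2), Add(24544, Add(542, 130))) = Mul(Rational(1, 2), Add(24544, 672)) = Mul(Rational(1, 2), 25216) = 12608)
Add(Function('M')(-628), Mul(-1, c)) = Add(Add(-120, -628), Mul(-1, 12608)) = Add(-748, -12608) = -13356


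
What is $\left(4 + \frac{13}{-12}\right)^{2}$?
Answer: $\frac{1225}{144} \approx 8.5069$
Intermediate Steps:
$\left(4 + \frac{13}{-12}\right)^{2} = \left(4 + 13 \left(- \frac{1}{12}\right)\right)^{2} = \left(4 - \frac{13}{12}\right)^{2} = \left(\frac{35}{12}\right)^{2} = \frac{1225}{144}$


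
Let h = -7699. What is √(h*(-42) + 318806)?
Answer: 2*√160541 ≈ 801.35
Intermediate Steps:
√(h*(-42) + 318806) = √(-7699*(-42) + 318806) = √(323358 + 318806) = √642164 = 2*√160541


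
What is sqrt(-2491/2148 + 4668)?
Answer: sqrt(5383088301)/1074 ≈ 68.314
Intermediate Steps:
sqrt(-2491/2148 + 4668) = sqrt(10024373/2148) = sqrt(5383088301)/1074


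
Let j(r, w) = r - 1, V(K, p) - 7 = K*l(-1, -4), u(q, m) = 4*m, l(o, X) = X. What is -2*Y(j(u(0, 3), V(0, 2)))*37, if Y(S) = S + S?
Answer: -1628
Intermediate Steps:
V(K, p) = 7 - 4*K (V(K, p) = 7 + K*(-4) = 7 - 4*K)
j(r, w) = -1 + r
Y(S) = 2*S
-2*Y(j(u(0, 3), V(0, 2)))*37 = -4*(-1 + 4*3)*37 = -4*(-1 + 12)*37 = -4*11*37 = -2*22*37 = -44*37 = -1628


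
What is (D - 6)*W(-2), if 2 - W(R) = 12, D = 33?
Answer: -270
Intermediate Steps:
W(R) = -10 (W(R) = 2 - 1*12 = 2 - 12 = -10)
(D - 6)*W(-2) = (33 - 6)*(-10) = 27*(-10) = -270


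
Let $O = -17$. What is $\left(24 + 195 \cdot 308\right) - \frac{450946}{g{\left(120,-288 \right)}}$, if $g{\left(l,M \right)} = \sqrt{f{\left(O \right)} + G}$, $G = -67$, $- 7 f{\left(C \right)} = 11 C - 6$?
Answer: $60084 + \frac{225473 i \sqrt{483}}{69} \approx 60084.0 + 71816.0 i$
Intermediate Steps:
$f{\left(C \right)} = \frac{6}{7} - \frac{11 C}{7}$ ($f{\left(C \right)} = - \frac{11 C - 6}{7} = - \frac{-6 + 11 C}{7} = \frac{6}{7} - \frac{11 C}{7}$)
$g{\left(l,M \right)} = \frac{2 i \sqrt{483}}{7}$ ($g{\left(l,M \right)} = \sqrt{\left(\frac{6}{7} - - \frac{187}{7}\right) - 67} = \sqrt{\left(\frac{6}{7} + \frac{187}{7}\right) - 67} = \sqrt{\frac{193}{7} - 67} = \sqrt{- \frac{276}{7}} = \frac{2 i \sqrt{483}}{7}$)
$\left(24 + 195 \cdot 308\right) - \frac{450946}{g{\left(120,-288 \right)}} = \left(24 + 195 \cdot 308\right) - \frac{450946}{\frac{2}{7} i \sqrt{483}} = \left(24 + 60060\right) - 450946 \left(- \frac{i \sqrt{483}}{138}\right) = 60084 - - \frac{225473 i \sqrt{483}}{69} = 60084 + \frac{225473 i \sqrt{483}}{69}$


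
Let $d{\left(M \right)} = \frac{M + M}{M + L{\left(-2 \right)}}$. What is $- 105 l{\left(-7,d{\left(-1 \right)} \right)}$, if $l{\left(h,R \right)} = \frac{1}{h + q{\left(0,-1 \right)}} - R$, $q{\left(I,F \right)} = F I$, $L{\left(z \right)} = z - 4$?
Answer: $45$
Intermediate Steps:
$L{\left(z \right)} = -4 + z$
$d{\left(M \right)} = \frac{2 M}{-6 + M}$ ($d{\left(M \right)} = \frac{M + M}{M - 6} = \frac{2 M}{M - 6} = \frac{2 M}{-6 + M}$)
$l{\left(h,R \right)} = \frac{1}{h} - R$ ($l{\left(h,R \right)} = \frac{1}{h - 0} - R = \frac{1}{h + 0} - R = \frac{1}{h} - R$)
$- 105 l{\left(-7,d{\left(-1 \right)} \right)} = - 105 \left(\frac{1}{-7} - 2 \left(-1\right) \frac{1}{-6 - 1}\right) = - 105 \left(- \frac{1}{7} - 2 \left(-1\right) \frac{1}{-7}\right) = - 105 \left(- \frac{1}{7} - 2 \left(-1\right) \left(- \frac{1}{7}\right)\right) = - 105 \left(- \frac{1}{7} - \frac{2}{7}\right) = \left(-105\right) \left(- \frac{3}{7}\right) = 45$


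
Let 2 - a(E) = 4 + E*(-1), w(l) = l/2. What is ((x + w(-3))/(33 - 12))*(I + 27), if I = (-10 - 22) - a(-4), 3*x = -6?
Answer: -⅙ ≈ -0.16667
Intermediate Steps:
w(l) = l/2 (w(l) = l*(½) = l/2)
a(E) = -2 + E (a(E) = 2 - (4 + E*(-1)) = 2 - (4 - E) = 2 + (-4 + E) = -2 + E)
x = -2 (x = (⅓)*(-6) = -2)
I = -26 (I = (-10 - 22) - (-2 - 4) = -32 - 1*(-6) = -32 + 6 = -26)
((x + w(-3))/(33 - 12))*(I + 27) = ((-2 + (½)*(-3))/(33 - 12))*(-26 + 27) = ((-2 - 3/2)/21)*1 = -7/2*1/21*1 = -⅙*1 = -⅙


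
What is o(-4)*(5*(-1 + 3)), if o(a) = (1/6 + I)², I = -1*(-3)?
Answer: 1805/18 ≈ 100.28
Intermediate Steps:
I = 3
o(a) = 361/36 (o(a) = (1/6 + 3)² = (⅙ + 3)² = (19/6)² = 361/36)
o(-4)*(5*(-1 + 3)) = 361*(5*(-1 + 3))/36 = 361*(5*2)/36 = (361/36)*10 = 1805/18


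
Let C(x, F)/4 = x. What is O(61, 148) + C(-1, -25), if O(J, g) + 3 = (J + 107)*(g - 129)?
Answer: 3185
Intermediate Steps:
C(x, F) = 4*x
O(J, g) = -3 + (-129 + g)*(107 + J) (O(J, g) = -3 + (J + 107)*(g - 129) = -3 + (107 + J)*(-129 + g) = -3 + (-129 + g)*(107 + J))
O(61, 148) + C(-1, -25) = (-13806 - 129*61 + 107*148 + 61*148) + 4*(-1) = (-13806 - 7869 + 15836 + 9028) - 4 = 3189 - 4 = 3185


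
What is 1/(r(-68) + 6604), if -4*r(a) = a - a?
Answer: 1/6604 ≈ 0.00015142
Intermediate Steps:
r(a) = 0 (r(a) = -(a - a)/4 = -1/4*0 = 0)
1/(r(-68) + 6604) = 1/(0 + 6604) = 1/6604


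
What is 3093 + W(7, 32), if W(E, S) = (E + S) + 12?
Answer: 3144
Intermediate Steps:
W(E, S) = 12 + E + S
3093 + W(7, 32) = 3093 + (12 + 7 + 32) = 3093 + 51 = 3144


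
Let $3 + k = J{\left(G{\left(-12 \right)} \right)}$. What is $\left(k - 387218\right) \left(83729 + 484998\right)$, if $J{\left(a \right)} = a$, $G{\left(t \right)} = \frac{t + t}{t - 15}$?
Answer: $- \frac{1982002789187}{9} \approx -2.2022 \cdot 10^{11}$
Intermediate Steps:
$G{\left(t \right)} = \frac{2 t}{-15 + t}$
$k = - \frac{19}{9}$ ($k = -3 + 2 \left(-12\right) \frac{1}{-15 - 12} = -3 + 2 \left(-12\right) \frac{1}{-27} = -3 + 2 \left(-12\right) \left(- \frac{1}{27}\right) = -3 + \frac{8}{9} = - \frac{19}{9} \approx -2.1111$)
$\left(k - 387218\right) \left(83729 + 484998\right) = \left(- \frac{19}{9} - 387218\right) \left(83729 + 484998\right) = \left(- \frac{3484981}{9}\right) 568727 = - \frac{1982002789187}{9}$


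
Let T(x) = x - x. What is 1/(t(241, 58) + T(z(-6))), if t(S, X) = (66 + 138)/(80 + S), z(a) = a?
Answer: 107/68 ≈ 1.5735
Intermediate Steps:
t(S, X) = 204/(80 + S)
T(x) = 0
1/(t(241, 58) + T(z(-6))) = 1/(204/(80 + 241) + 0) = 1/(204/321 + 0) = 1/(204*(1/321) + 0) = 1/(68/107 + 0) = 1/(68/107) = 107/68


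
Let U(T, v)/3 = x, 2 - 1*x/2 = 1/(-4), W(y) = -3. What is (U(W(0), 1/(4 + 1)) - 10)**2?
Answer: 49/4 ≈ 12.250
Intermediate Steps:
x = 9/2 (x = 4 - 2/(-4) = 4 - 2*(-1/4) = 4 + 1/2 = 9/2 ≈ 4.5000)
U(T, v) = 27/2 (U(T, v) = 3*(9/2) = 27/2)
(U(W(0), 1/(4 + 1)) - 10)**2 = (27/2 - 10)**2 = (7/2)**2 = 49/4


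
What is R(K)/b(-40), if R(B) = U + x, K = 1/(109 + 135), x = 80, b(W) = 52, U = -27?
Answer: 53/52 ≈ 1.0192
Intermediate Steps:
K = 1/244 ≈ 0.0040984
R(B) = 53 (R(B) = -27 + 80 = 53)
R(K)/b(-40) = 53/52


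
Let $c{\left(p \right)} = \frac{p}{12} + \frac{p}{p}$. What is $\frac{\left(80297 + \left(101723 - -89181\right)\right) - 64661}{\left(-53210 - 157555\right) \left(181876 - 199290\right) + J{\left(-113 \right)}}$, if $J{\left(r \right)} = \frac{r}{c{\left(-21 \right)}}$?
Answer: $\frac{309810}{5505392791} \approx 5.6274 \cdot 10^{-5}$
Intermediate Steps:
$c{\left(p \right)} = 1 + \frac{p}{12}$ ($c{\left(p \right)} = p \frac{1}{12} + 1 = \frac{p}{12} + 1 = 1 + \frac{p}{12}$)
$J{\left(r \right)} = - \frac{4 r}{3}$ ($J{\left(r \right)} = \frac{r}{1 + \frac{1}{12} \left(-21\right)} = \frac{r}{1 - \frac{7}{4}} = \frac{r}{- \frac{3}{4}} = r \left(- \frac{4}{3}\right) = - \frac{4 r}{3}$)
$\frac{\left(80297 + \left(101723 - -89181\right)\right) - 64661}{\left(-53210 - 157555\right) \left(181876 - 199290\right) + J{\left(-113 \right)}} = \frac{\left(80297 + \left(101723 - -89181\right)\right) - 64661}{\left(-53210 - 157555\right) \left(181876 - 199290\right) - - \frac{452}{3}} = \frac{\left(80297 + \left(101723 + 89181\right)\right) - 64661}{\left(-210765\right) \left(-17414\right) + \frac{452}{3}} = \frac{\left(80297 + 190904\right) - 64661}{3670261710 + \frac{452}{3}} = \frac{271201 - 64661}{\frac{11010785582}{3}} = 206540 \cdot \frac{3}{11010785582} = \frac{309810}{5505392791}$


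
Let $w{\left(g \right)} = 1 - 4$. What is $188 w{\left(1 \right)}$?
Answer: $-564$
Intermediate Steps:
$w{\left(g \right)} = -3$
$188 w{\left(1 \right)} = 188 \left(-3\right) = -564$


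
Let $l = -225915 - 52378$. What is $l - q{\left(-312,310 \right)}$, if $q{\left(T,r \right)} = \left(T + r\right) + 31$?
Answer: $-278322$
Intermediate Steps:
$q{\left(T,r \right)} = 31 + T + r$
$l = -278293$ ($l = -225915 - 52378 = -278293$)
$l - q{\left(-312,310 \right)} = -278293 - \left(31 - 312 + 310\right) = -278293 - 29 = -278322$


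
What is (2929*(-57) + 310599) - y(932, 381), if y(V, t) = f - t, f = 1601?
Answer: 142426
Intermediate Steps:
y(V, t) = 1601 - t
(2929*(-57) + 310599) - y(932, 381) = (2929*(-57) + 310599) - (1601 - 1*381) = (-166953 + 310599) - (1601 - 381) = 143646 - 1*1220 = 143646 - 1220 = 142426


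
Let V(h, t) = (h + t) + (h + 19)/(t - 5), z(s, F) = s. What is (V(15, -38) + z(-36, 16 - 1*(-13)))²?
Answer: 6610041/1849 ≈ 3574.9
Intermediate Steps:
V(h, t) = h + t + (19 + h)/(-5 + t) (V(h, t) = (h + t) + (19 + h)/(-5 + t) = h + t + (19 + h)/(-5 + t))
(V(15, -38) + z(-36, 16 - 1*(-13)))² = ((19 + (-38)² - 5*(-38) - 4*15 + 15*(-38))/(-5 - 38) - 36)² = ((19 + 1444 + 190 - 60 - 570)/(-43) - 36)² = (-1/43*1023 - 36)² = (-1023/43 - 36)² = (-2571/43)² = 6610041/1849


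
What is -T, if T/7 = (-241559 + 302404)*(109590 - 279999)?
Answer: 72579749235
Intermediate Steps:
T = -72579749235 (T = 7*((-241559 + 302404)*(109590 - 279999)) = 7*(60845*(-170409)) = 7*(-10368535605) = -72579749235)
-T = -1*(-72579749235) = 72579749235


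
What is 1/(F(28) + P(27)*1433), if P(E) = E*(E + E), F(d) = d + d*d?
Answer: 1/2090126 ≈ 4.7844e-7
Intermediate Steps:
F(d) = d + d**2
P(E) = 2*E**2 (P(E) = E*(2*E) = 2*E**2)
1/(F(28) + P(27)*1433) = 1/(28*(1 + 28) + (2*27**2)*1433) = 1/(28*29 + (2*729)*1433) = 1/(812 + 1458*1433) = 1/(812 + 2089314) = 1/2090126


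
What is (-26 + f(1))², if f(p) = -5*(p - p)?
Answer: 676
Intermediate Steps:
f(p) = 0 (f(p) = -5*0 = 0)
(-26 + f(1))² = (-26 + 0)² = (-26)² = 676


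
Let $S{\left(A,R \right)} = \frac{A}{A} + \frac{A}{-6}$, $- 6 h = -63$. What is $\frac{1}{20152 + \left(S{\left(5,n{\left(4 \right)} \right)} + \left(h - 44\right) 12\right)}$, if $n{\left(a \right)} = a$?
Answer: $\frac{6}{118501} \approx 5.0632 \cdot 10^{-5}$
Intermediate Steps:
$h = \frac{21}{2}$ ($h = \left(- \frac{1}{6}\right) \left(-63\right) = \frac{21}{2} \approx 10.5$)
$S{\left(A,R \right)} = 1 - \frac{A}{6}$ ($S{\left(A,R \right)} = 1 + A \left(- \frac{1}{6}\right) = 1 - \frac{A}{6}$)
$\frac{1}{20152 + \left(S{\left(5,n{\left(4 \right)} \right)} + \left(h - 44\right) 12\right)} = \frac{1}{20152 + \left(\left(1 - \frac{5}{6}\right) + \left(\frac{21}{2} - 44\right) 12\right)} = \frac{1}{20152 + \left(\left(1 - \frac{5}{6}\right) - 402\right)} = \frac{1}{20152 + \left(\frac{1}{6} - 402\right)} = \frac{1}{20152 - \frac{2411}{6}} = \frac{1}{\frac{118501}{6}} = \frac{6}{118501}$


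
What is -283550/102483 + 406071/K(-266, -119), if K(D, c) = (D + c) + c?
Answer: -4639809277/5739048 ≈ -808.46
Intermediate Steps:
K(D, c) = D + 2*c
-283550/102483 + 406071/K(-266, -119) = -283550/102483 + 406071/(-266 + 2*(-119)) = -283550*1/102483 + 406071/(-266 - 238) = -283550/102483 + 406071/(-504) = -283550/102483 + 406071*(-1/504) = -283550/102483 - 45119/56 = -4639809277/5739048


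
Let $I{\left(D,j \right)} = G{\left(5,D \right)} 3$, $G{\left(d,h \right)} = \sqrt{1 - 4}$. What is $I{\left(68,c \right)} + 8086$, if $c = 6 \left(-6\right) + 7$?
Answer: $8086 + 3 i \sqrt{3} \approx 8086.0 + 5.1962 i$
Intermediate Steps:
$G{\left(d,h \right)} = i \sqrt{3}$ ($G{\left(d,h \right)} = \sqrt{-3} = i \sqrt{3}$)
$c = -29$ ($c = -36 + 7 = -29$)
$I{\left(D,j \right)} = 3 i \sqrt{3}$ ($I{\left(D,j \right)} = i \sqrt{3} \cdot 3 = 3 i \sqrt{3}$)
$I{\left(68,c \right)} + 8086 = 3 i \sqrt{3} + 8086 = 8086 + 3 i \sqrt{3}$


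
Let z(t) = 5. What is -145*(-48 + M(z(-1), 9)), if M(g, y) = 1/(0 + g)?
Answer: 6931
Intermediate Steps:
M(g, y) = 1/g
-145*(-48 + M(z(-1), 9)) = -145*(-48 + 1/5) = -145*(-48 + ⅕) = -145*(-239/5) = 6931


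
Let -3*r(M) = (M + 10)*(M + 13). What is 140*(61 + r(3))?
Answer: -3500/3 ≈ -1166.7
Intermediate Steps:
r(M) = -(10 + M)*(13 + M)/3 (r(M) = -(M + 10)*(M + 13)/3 = -(10 + M)*(13 + M)/3)
140*(61 + r(3)) = 140*(61 + (-130/3 - 23/3*3 - 1/3*3**2)) = 140*(61 + (-130/3 - 23 - 1/3*9)) = 140*(61 + (-130/3 - 23 - 3)) = 140*(61 - 208/3) = 140*(-25/3) = -3500/3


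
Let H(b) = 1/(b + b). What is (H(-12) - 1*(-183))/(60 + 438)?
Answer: 4391/11952 ≈ 0.36739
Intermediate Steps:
H(b) = 1/(2*b)
(H(-12) - 1*(-183))/(60 + 438) = ((½)/(-12) - 1*(-183))/(60 + 438) = ((½)*(-1/12) + 183)/498 = (-1/24 + 183)*(1/498) = (4391/24)*(1/498) = 4391/11952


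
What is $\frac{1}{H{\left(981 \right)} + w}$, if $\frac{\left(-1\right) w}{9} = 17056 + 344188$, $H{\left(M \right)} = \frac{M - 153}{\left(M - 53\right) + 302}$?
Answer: $- \frac{205}{666495042} \approx -3.0758 \cdot 10^{-7}$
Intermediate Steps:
$H{\left(M \right)} = \frac{-153 + M}{249 + M}$ ($H{\left(M \right)} = \frac{-153 + M}{\left(-53 + M\right) + 302} = \frac{-153 + M}{249 + M}$)
$w = -3251196$ ($w = - 9 \left(17056 + 344188\right) = \left(-9\right) 361244 = -3251196$)
$\frac{1}{H{\left(981 \right)} + w} = \frac{1}{\frac{-153 + 981}{249 + 981} - 3251196} = \frac{1}{\frac{1}{1230} \cdot 828 - 3251196} = \frac{1}{\frac{138}{205} - 3251196} = \frac{1}{- \frac{666495042}{205}} = - \frac{205}{666495042}$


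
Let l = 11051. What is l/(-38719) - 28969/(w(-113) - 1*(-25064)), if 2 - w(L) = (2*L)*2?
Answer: -1403650129/988031442 ≈ -1.4207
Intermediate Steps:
w(L) = 2 - 4*L (w(L) = 2 - 2*L*2 = 2 - 4*L)
l/(-38719) - 28969/(w(-113) - 1*(-25064)) = 11051/(-38719) - 28969/((2 - 4*(-113)) - 1*(-25064)) = 11051*(-1/38719) - 28969/((2 + 452) + 25064) = -11051/38719 - 28969/(454 + 25064) = -11051/38719 - 28969/25518 = -1403650129/988031442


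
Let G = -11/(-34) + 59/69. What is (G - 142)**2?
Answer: 109142354689/5503716 ≈ 19831.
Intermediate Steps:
G = 2765/2346 (G = -11*(-1/34) + 59*(1/69) = 11/34 + 59/69 = 2765/2346 ≈ 1.1786)
(G - 142)**2 = (2765/2346 - 142)**2 = (-330367/2346)**2 = 109142354689/5503716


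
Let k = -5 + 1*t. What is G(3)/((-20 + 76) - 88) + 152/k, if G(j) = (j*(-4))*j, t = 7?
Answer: 617/8 ≈ 77.125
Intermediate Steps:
G(j) = -4*j² (G(j) = (-4*j)*j = -4*j²)
k = 2 (k = -5 + 1*7 = -5 + 7 = 2)
G(3)/((-20 + 76) - 88) + 152/k = (-4*3²)/((-20 + 76) - 88) + 152/2 = (-4*9)/(56 - 88) + 152*(½) = -36/(-32) + 76 = -36*(-1/32) + 76 = 9/8 + 76 = 617/8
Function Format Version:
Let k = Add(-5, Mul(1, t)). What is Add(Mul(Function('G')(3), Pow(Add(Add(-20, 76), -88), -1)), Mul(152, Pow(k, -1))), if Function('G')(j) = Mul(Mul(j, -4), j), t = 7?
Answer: Rational(617, 8) ≈ 77.125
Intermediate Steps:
Function('G')(j) = Mul(-4, Pow(j, 2)) (Function('G')(j) = Mul(Mul(-4, j), j) = Mul(-4, Pow(j, 2)))
k = 2 (k = Add(-5, Mul(1, 7)) = Add(-5, 7) = 2)
Add(Mul(Function('G')(3), Pow(Add(Add(-20, 76), -88), -1)), Mul(152, Pow(k, -1))) = Add(Mul(Mul(-4, Pow(3, 2)), Pow(Add(Add(-20, 76), -88), -1)), Mul(152, Pow(2, -1))) = Add(Mul(Mul(-4, 9), Pow(Add(56, -88), -1)), Mul(152, Rational(1, 2))) = Add(Mul(-36, Pow(-32, -1)), 76) = Add(Mul(-36, Rational(-1, 32)), 76) = Add(Rational(9, 8), 76) = Rational(617, 8)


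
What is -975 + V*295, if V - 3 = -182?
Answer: -53780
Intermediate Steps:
V = -179 (V = 3 - 182 = -179)
-975 + V*295 = -975 - 179*295 = -975 - 52805 = -53780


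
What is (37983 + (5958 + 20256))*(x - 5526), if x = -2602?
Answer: -521793216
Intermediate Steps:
(37983 + (5958 + 20256))*(x - 5526) = (37983 + (5958 + 20256))*(-2602 - 5526) = (37983 + 26214)*(-8128) = 64197*(-8128) = -521793216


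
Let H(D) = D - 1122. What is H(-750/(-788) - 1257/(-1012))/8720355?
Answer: -74416343/579508284740 ≈ -0.00012841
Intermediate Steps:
H(D) = -1122 + D
H(-750/(-788) - 1257/(-1012))/8720355 = (-1122 + (-750/(-788) - 1257/(-1012)))/8720355 = (-1122 + (-750*(-1/788) - 1257*(-1/1012)))*(1/8720355) = (-1122 + (375/394 + 1257/1012))*(1/8720355) = (-1122 + 437379/199364)*(1/8720355) = -223249029/199364*1/8720355 = -74416343/579508284740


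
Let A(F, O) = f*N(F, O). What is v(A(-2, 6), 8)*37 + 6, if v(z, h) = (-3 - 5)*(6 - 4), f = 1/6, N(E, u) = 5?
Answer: -586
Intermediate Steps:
f = ⅙ ≈ 0.16667
A(F, O) = ⅚ (A(F, O) = (⅙)*5 = ⅚)
v(z, h) = -16 (v(z, h) = -8*2 = -16)
v(A(-2, 6), 8)*37 + 6 = -16*37 + 6 = -592 + 6 = -586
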